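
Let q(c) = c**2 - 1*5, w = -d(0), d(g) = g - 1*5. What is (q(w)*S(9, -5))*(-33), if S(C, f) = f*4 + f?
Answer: 16500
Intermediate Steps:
S(C, f) = 5*f (S(C, f) = 4*f + f = 5*f)
d(g) = -5 + g (d(g) = g - 5 = -5 + g)
w = 5 (w = -(-5 + 0) = -1*(-5) = 5)
q(c) = -5 + c**2 (q(c) = c**2 - 5 = -5 + c**2)
(q(w)*S(9, -5))*(-33) = ((-5 + 5**2)*(5*(-5)))*(-33) = ((-5 + 25)*(-25))*(-33) = (20*(-25))*(-33) = -500*(-33) = 16500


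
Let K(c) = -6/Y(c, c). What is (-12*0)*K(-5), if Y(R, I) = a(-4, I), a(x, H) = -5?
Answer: 0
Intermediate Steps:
Y(R, I) = -5
K(c) = 6/5 (K(c) = -6/(-5) = -6*(-⅕) = 6/5)
(-12*0)*K(-5) = -12*0*(6/5) = 0*(6/5) = 0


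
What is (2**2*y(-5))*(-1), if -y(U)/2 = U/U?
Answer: 8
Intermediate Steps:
y(U) = -2 (y(U) = -2*U/U = -2*1 = -2)
(2**2*y(-5))*(-1) = (2**2*(-2))*(-1) = (4*(-2))*(-1) = -8*(-1) = 8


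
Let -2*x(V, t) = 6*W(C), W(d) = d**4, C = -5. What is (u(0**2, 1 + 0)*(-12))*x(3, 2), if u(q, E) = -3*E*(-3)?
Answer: 202500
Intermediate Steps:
x(V, t) = -1875 (x(V, t) = -3*(-5)**4 = -3*625 = -1/2*3750 = -1875)
u(q, E) = 9*E
(u(0**2, 1 + 0)*(-12))*x(3, 2) = ((9*(1 + 0))*(-12))*(-1875) = ((9*1)*(-12))*(-1875) = (9*(-12))*(-1875) = -108*(-1875) = 202500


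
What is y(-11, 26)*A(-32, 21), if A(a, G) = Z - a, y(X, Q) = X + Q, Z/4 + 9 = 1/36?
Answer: -175/3 ≈ -58.333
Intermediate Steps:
Z = -323/9 (Z = -36 + 4/36 = -36 + 4*(1/36) = -36 + ⅑ = -323/9 ≈ -35.889)
y(X, Q) = Q + X
A(a, G) = -323/9 - a
y(-11, 26)*A(-32, 21) = (26 - 11)*(-323/9 - 1*(-32)) = 15*(-323/9 + 32) = 15*(-35/9) = -175/3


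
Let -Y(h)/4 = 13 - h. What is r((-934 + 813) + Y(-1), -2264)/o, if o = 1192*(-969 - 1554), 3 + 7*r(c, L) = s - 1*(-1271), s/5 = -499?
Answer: 409/7017304 ≈ 5.8284e-5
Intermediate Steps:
Y(h) = -52 + 4*h (Y(h) = -4*(13 - h) = -52 + 4*h)
s = -2495 (s = 5*(-499) = -2495)
r(c, L) = -1227/7 (r(c, L) = -3/7 + (-2495 - 1*(-1271))/7 = -3/7 + (-2495 + 1271)/7 = -3/7 + (1/7)*(-1224) = -3/7 - 1224/7 = -1227/7)
o = -3007416 (o = 1192*(-2523) = -3007416)
r((-934 + 813) + Y(-1), -2264)/o = -1227/7/(-3007416) = -1227/7*(-1/3007416) = 409/7017304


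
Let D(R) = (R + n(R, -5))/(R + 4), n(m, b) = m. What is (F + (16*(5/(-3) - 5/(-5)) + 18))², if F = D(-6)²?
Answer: 16900/9 ≈ 1877.8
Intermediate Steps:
D(R) = 2*R/(4 + R) (D(R) = (R + R)/(R + 4) = (2*R)/(4 + R) = 2*R/(4 + R))
F = 36 (F = (2*(-6)/(4 - 6))² = (2*(-6)/(-2))² = (2*(-6)*(-½))² = 6² = 36)
(F + (16*(5/(-3) - 5/(-5)) + 18))² = (36 + (16*(5/(-3) - 5/(-5)) + 18))² = (36 + (16*(5*(-⅓) - 5*(-⅕)) + 18))² = (36 + (16*(-5/3 + 1) + 18))² = (36 + (16*(-⅔) + 18))² = (36 + (-32/3 + 18))² = (36 + 22/3)² = (130/3)² = 16900/9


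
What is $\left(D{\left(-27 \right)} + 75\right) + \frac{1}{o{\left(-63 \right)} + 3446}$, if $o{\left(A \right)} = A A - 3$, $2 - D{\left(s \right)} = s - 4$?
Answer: $\frac{800497}{7412} \approx 108.0$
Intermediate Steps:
$D{\left(s \right)} = 6 - s$ ($D{\left(s \right)} = 2 - \left(s - 4\right) = 2 - \left(-4 + s\right) = 6 - s$)
$o{\left(A \right)} = -3 + A^{2}$ ($o{\left(A \right)} = A^{2} - 3 = -3 + A^{2}$)
$\left(D{\left(-27 \right)} + 75\right) + \frac{1}{o{\left(-63 \right)} + 3446} = \left(\left(6 - -27\right) + 75\right) + \frac{1}{\left(-3 + \left(-63\right)^{2}\right) + 3446} = \left(\left(6 + 27\right) + 75\right) + \frac{1}{\left(-3 + 3969\right) + 3446} = \left(33 + 75\right) + \frac{1}{3966 + 3446} = 108 + \frac{1}{7412} = \frac{800497}{7412}$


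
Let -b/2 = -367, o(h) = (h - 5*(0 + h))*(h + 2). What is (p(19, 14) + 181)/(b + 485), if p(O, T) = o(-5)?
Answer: 121/1219 ≈ 0.099262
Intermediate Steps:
o(h) = -4*h*(2 + h) (o(h) = (h - 5*h)*(2 + h) = (-4*h)*(2 + h) = -4*h*(2 + h))
p(O, T) = -60 (p(O, T) = -4*(-5)*(2 - 5) = -4*(-5)*(-3) = -60)
b = 734 (b = -2*(-367) = 734)
(p(19, 14) + 181)/(b + 485) = (-60 + 181)/(734 + 485) = 121/1219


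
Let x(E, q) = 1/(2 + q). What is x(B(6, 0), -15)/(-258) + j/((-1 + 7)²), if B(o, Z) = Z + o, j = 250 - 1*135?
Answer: 64291/20124 ≈ 3.1947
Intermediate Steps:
j = 115 (j = 250 - 135 = 115)
x(B(6, 0), -15)/(-258) + j/((-1 + 7)²) = 1/((2 - 15)*(-258)) + 115/((-1 + 7)²) = -1/258/(-13) + 115/(6²) = -1/13*(-1/258) + 115/36 = 1/3354 + 115*(1/36) = 1/3354 + 115/36 = 64291/20124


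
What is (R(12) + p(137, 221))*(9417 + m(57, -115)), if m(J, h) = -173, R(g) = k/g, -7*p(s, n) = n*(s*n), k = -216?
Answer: -61854774692/7 ≈ -8.8364e+9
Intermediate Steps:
p(s, n) = -s*n²/7 (p(s, n) = -n*s*n/7 = -n*n*s/7 = -s*n²/7)
R(g) = -216/g
(R(12) + p(137, 221))*(9417 + m(57, -115)) = (-216/12 - ⅐*137*221²)*(9417 - 173) = (-216*1/12 - ⅐*137*48841)*9244 = (-18 - 6691217/7)*9244 = -6691343/7*9244 = -61854774692/7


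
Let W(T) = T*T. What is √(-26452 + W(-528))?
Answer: 2*√63083 ≈ 502.33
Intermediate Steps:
W(T) = T²
√(-26452 + W(-528)) = √(-26452 + (-528)²) = √(-26452 + 278784) = √252332 = 2*√63083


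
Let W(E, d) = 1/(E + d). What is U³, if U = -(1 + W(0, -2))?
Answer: -⅛ ≈ -0.12500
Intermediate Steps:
U = -½ (U = -(1 + 1/(0 - 2)) = -(1 + 1/(-2)) = -(1 - ½) = -1*½ = -½ ≈ -0.50000)
U³ = (-½)³ = -⅛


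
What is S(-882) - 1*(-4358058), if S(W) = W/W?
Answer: 4358059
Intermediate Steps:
S(W) = 1
S(-882) - 1*(-4358058) = 1 - 1*(-4358058) = 1 + 4358058 = 4358059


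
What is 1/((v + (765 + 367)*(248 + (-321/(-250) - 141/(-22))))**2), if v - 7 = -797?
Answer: 1890625/157529646514802116 ≈ 1.2002e-11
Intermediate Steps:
v = -790 (v = 7 - 797 = -790)
1/((v + (765 + 367)*(248 + (-321/(-250) - 141/(-22))))**2) = 1/((-790 + (765 + 367)*(248 + (-321/(-250) - 141/(-22))))**2) = 1/((-790 + 1132*(248 + (-321*(-1/250) - 141*(-1/22))))**2) = 1/((-790 + 1132*(248 + (321/250 + 141/22)))**2) = 1/((-790 + 1132*(248 + 10578/1375))**2) = 1/((-790 + 1132*(351578/1375))**2) = 1/((-790 + 397986296/1375)**2) = 1/((396900046/1375)**2) = 1/(157529646514802116/1890625) = 1890625/157529646514802116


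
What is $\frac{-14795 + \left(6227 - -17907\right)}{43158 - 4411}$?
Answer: $\frac{9339}{38747} \approx 0.24103$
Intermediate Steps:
$\frac{-14795 + \left(6227 - -17907\right)}{43158 - 4411} = \frac{-14795 + \left(6227 + 17907\right)}{38747} = \left(-14795 + 24134\right) \frac{1}{38747} = 9339 \cdot \frac{1}{38747} = \frac{9339}{38747}$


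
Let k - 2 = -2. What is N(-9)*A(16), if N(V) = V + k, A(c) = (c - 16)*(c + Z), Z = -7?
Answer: 0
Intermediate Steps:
k = 0 (k = 2 - 2 = 0)
A(c) = (-16 + c)*(-7 + c) (A(c) = (c - 16)*(c - 7) = (-16 + c)*(-7 + c))
N(V) = V (N(V) = V + 0 = V)
N(-9)*A(16) = -9*(112 + 16**2 - 23*16) = -9*(112 + 256 - 368) = -9*0 = 0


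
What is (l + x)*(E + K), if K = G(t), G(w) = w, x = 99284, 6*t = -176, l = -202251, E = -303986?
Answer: 93910640482/3 ≈ 3.1304e+10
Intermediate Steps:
t = -88/3 (t = (⅙)*(-176) = -88/3 ≈ -29.333)
K = -88/3 ≈ -29.333
(l + x)*(E + K) = (-202251 + 99284)*(-303986 - 88/3) = -102967*(-912046/3) = 93910640482/3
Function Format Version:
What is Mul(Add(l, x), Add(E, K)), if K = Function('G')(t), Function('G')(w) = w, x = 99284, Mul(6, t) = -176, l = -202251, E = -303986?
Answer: Rational(93910640482, 3) ≈ 3.1304e+10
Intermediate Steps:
t = Rational(-88, 3) (t = Mul(Rational(1, 6), -176) = Rational(-88, 3) ≈ -29.333)
K = Rational(-88, 3) ≈ -29.333
Mul(Add(l, x), Add(E, K)) = Mul(Add(-202251, 99284), Add(-303986, Rational(-88, 3))) = Mul(-102967, Rational(-912046, 3)) = Rational(93910640482, 3)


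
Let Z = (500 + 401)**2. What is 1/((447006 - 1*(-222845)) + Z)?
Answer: 1/1481652 ≈ 6.7492e-7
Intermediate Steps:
Z = 811801 (Z = 901**2 = 811801)
1/((447006 - 1*(-222845)) + Z) = 1/((447006 - 1*(-222845)) + 811801) = 1/((447006 + 222845) + 811801) = 1/(669851 + 811801) = 1/1481652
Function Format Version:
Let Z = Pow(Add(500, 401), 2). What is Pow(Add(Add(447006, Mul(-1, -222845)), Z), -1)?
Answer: Rational(1, 1481652) ≈ 6.7492e-7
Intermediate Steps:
Z = 811801 (Z = Pow(901, 2) = 811801)
Pow(Add(Add(447006, Mul(-1, -222845)), Z), -1) = Pow(Add(Add(447006, Mul(-1, -222845)), 811801), -1) = Pow(Add(Add(447006, 222845), 811801), -1) = Pow(Add(669851, 811801), -1) = Pow(1481652, -1) = Rational(1, 1481652)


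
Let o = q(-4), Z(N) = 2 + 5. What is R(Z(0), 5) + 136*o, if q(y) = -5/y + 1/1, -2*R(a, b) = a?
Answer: 605/2 ≈ 302.50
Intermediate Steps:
Z(N) = 7
R(a, b) = -a/2
q(y) = 1 - 5/y (q(y) = -5/y + 1*1 = -5/y + 1 = 1 - 5/y)
o = 9/4 (o = (-5 - 4)/(-4) = -1/4*(-9) = 9/4 ≈ 2.2500)
R(Z(0), 5) + 136*o = -1/2*7 + 136*(9/4) = -7/2 + 306 = 605/2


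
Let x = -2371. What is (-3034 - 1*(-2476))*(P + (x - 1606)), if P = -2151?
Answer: 3419424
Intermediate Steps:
(-3034 - 1*(-2476))*(P + (x - 1606)) = (-3034 - 1*(-2476))*(-2151 + (-2371 - 1606)) = (-3034 + 2476)*(-2151 - 3977) = -558*(-6128) = 3419424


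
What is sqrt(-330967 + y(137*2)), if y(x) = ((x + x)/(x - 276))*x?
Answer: I*sqrt(406043) ≈ 637.21*I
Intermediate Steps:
y(x) = 2*x**2/(-276 + x) (y(x) = ((2*x)/(-276 + x))*x = (2*x/(-276 + x))*x = 2*x**2/(-276 + x))
sqrt(-330967 + y(137*2)) = sqrt(-330967 + 2*(137*2)**2/(-276 + 137*2)) = sqrt(-330967 + 2*274**2/(-276 + 274)) = sqrt(-330967 + 2*75076/(-2)) = sqrt(-330967 + 2*75076*(-1/2)) = sqrt(-330967 - 75076) = sqrt(-406043) = I*sqrt(406043)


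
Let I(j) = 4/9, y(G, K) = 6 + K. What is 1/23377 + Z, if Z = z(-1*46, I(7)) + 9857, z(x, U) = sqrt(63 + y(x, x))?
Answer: 230427090/23377 + sqrt(23) ≈ 9861.8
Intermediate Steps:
I(j) = 4/9 (I(j) = 4*(1/9) = 4/9)
z(x, U) = sqrt(69 + x) (z(x, U) = sqrt(63 + (6 + x)) = sqrt(69 + x))
Z = 9857 + sqrt(23) (Z = sqrt(69 - 1*46) + 9857 = sqrt(69 - 46) + 9857 = sqrt(23) + 9857 = 9857 + sqrt(23) ≈ 9861.8)
1/23377 + Z = 1/23377 + (9857 + sqrt(23)) = 230427090/23377 + sqrt(23)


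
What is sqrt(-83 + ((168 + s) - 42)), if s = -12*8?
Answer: I*sqrt(53) ≈ 7.2801*I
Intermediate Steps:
s = -96
sqrt(-83 + ((168 + s) - 42)) = sqrt(-83 + ((168 - 96) - 42)) = sqrt(-83 + (72 - 42)) = sqrt(-83 + 30) = sqrt(-53) = I*sqrt(53)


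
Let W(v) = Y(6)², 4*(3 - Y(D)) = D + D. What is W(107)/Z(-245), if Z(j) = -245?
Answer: 0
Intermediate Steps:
Y(D) = 3 - D/2 (Y(D) = 3 - (D + D)/4 = 3 - D/2)
W(v) = 0 (W(v) = (3 - ½*6)² = (3 - 3)² = 0² = 0)
W(107)/Z(-245) = 0/(-245) = 0*(-1/245) = 0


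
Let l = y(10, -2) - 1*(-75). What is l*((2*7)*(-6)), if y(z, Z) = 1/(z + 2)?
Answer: -6307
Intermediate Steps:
y(z, Z) = 1/(2 + z)
l = 901/12 (l = 1/(2 + 10) - 1*(-75) = 1/12 + 75 = 901/12 ≈ 75.083)
l*((2*7)*(-6)) = 901*((2*7)*(-6))/12 = 901*(14*(-6))/12 = (901/12)*(-84) = -6307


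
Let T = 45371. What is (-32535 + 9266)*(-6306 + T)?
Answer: -909003485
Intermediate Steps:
(-32535 + 9266)*(-6306 + T) = (-32535 + 9266)*(-6306 + 45371) = -23269*39065 = -909003485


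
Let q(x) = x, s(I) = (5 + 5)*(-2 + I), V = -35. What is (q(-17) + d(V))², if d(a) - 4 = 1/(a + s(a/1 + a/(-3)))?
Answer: 126517504/748225 ≈ 169.09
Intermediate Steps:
s(I) = -20 + 10*I (s(I) = 10*(-2 + I) = -20 + 10*I)
d(a) = 4 + 1/(-20 + 23*a/3) (d(a) = 4 + 1/(a + (-20 + 10*(a/1 + a/(-3)))) = 4 + 1/(a + (-20 + 10*(a*1 + a*(-⅓)))) = 4 + 1/(a + (-20 + 10*(a - a/3))) = 4 + 1/(a + (-20 + 10*(2*a/3))) = 4 + 1/(a + (-20 + 20*a/3)) = 4 + 1/(-20 + 23*a/3))
(q(-17) + d(V))² = (-17 + (-237 + 92*(-35))/(-60 + 23*(-35)))² = (-17 + (-237 - 3220)/(-60 - 805))² = (-17 - 3457/(-865))² = (-17 - 1/865*(-3457))² = (-17 + 3457/865)² = (-11248/865)² = 126517504/748225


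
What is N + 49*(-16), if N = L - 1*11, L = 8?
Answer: -787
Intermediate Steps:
N = -3 (N = 8 - 1*11 = 8 - 11 = -3)
N + 49*(-16) = -3 + 49*(-16) = -3 - 784 = -787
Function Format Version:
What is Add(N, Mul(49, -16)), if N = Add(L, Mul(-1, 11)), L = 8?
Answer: -787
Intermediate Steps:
N = -3 (N = Add(8, Mul(-1, 11)) = Add(8, -11) = -3)
Add(N, Mul(49, -16)) = Add(-3, Mul(49, -16)) = Add(-3, -784) = -787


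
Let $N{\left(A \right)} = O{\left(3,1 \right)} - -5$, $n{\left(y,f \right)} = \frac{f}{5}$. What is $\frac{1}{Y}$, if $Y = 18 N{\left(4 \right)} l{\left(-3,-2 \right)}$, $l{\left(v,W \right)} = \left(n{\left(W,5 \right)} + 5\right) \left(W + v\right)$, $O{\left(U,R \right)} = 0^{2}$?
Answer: $- \frac{1}{2700} \approx -0.00037037$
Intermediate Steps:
$O{\left(U,R \right)} = 0$
$n{\left(y,f \right)} = \frac{f}{5}$ ($n{\left(y,f \right)} = f \frac{1}{5} = \frac{f}{5}$)
$N{\left(A \right)} = 5$ ($N{\left(A \right)} = 0 - -5 = 0 + 5 = 5$)
$l{\left(v,W \right)} = 6 W + 6 v$ ($l{\left(v,W \right)} = \left(\frac{1}{5} \cdot 5 + 5\right) \left(W + v\right) = \left(1 + 5\right) \left(W + v\right) = 6 \left(W + v\right) = 6 W + 6 v$)
$Y = -2700$ ($Y = 18 \cdot 5 \left(6 \left(-2\right) + 6 \left(-3\right)\right) = 90 \left(-12 - 18\right) = 90 \left(-30\right) = -2700$)
$\frac{1}{Y} = \frac{1}{-2700} = - \frac{1}{2700}$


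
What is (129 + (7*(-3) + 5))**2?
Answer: 12769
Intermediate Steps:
(129 + (7*(-3) + 5))**2 = (129 + (-21 + 5))**2 = (129 - 16)**2 = 113**2 = 12769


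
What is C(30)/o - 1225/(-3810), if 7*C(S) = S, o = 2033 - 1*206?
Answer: 116895/360934 ≈ 0.32387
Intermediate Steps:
o = 1827 (o = 2033 - 206 = 1827)
C(S) = S/7
C(30)/o - 1225/(-3810) = ((⅐)*30)/1827 - 1225/(-3810) = (30/7)*(1/1827) - 1225*(-1/3810) = 10/4263 + 245/762 = 116895/360934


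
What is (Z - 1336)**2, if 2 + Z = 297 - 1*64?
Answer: 1221025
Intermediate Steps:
Z = 231 (Z = -2 + (297 - 1*64) = -2 + (297 - 64) = -2 + 233 = 231)
(Z - 1336)**2 = (231 - 1336)**2 = (-1105)**2 = 1221025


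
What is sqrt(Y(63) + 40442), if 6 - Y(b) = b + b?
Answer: sqrt(40322) ≈ 200.80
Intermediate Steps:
Y(b) = 6 - 2*b (Y(b) = 6 - (b + b) = 6 - 2*b)
sqrt(Y(63) + 40442) = sqrt((6 - 2*63) + 40442) = sqrt((6 - 126) + 40442) = sqrt(-120 + 40442) = sqrt(40322)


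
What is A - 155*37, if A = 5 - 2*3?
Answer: -5736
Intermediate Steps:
A = -1 (A = 5 - 6 = -1)
A - 155*37 = -1 - 155*37 = -1 - 5735 = -5736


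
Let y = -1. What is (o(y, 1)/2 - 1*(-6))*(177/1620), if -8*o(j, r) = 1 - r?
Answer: 59/90 ≈ 0.65556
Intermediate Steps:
o(j, r) = -⅛ + r/8 (o(j, r) = -(1 - r)/8 = -⅛ + r/8)
(o(y, 1)/2 - 1*(-6))*(177/1620) = ((-⅛ + (⅛)*1)/2 - 1*(-6))*(177/1620) = ((-⅛ + ⅛)*(½) + 6)*(177*(1/1620)) = (0*(½) + 6)*(59/540) = (0 + 6)*(59/540) = 6*(59/540) = 59/90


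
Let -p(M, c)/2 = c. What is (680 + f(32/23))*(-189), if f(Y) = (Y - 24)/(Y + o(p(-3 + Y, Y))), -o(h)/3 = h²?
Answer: -185865435/1444 ≈ -1.2872e+5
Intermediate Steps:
p(M, c) = -2*c
o(h) = -3*h²
f(Y) = (-24 + Y)/(Y - 12*Y²) (f(Y) = (Y - 24)/(Y - 3*4*Y²) = (-24 + Y)/(Y - 12*Y²))
(680 + f(32/23))*(-189) = (680 + (-24 + 32/23)/(((32/23))*(1 - 384/23)))*(-189) = (680 + (-24 + 32*(1/23))/(((32*(1/23)))*(1 - 384/23)))*(-189) = (680 + (-24 + 32/23)/((32/23)*(1 - 12*32/23)))*(-189) = (680 + (23/32)*(-520/23)/(1 - 384/23))*(-189) = (680 + (23/32)*(-520/23)/(-361/23))*(-189) = (680 + (23/32)*(-23/361)*(-520/23))*(-189) = (680 + 1495/1444)*(-189) = (983415/1444)*(-189) = -185865435/1444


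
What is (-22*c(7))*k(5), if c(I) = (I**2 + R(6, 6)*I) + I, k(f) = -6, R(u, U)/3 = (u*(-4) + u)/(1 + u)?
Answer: 264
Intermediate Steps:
R(u, U) = -9*u/(1 + u) (R(u, U) = 3*((u*(-4) + u)/(1 + u)) = 3*((-4*u + u)/(1 + u)) = 3*((-3*u)/(1 + u)) = 3*(-3*u/(1 + u)) = -9*u/(1 + u))
c(I) = I**2 - 47*I/7 (c(I) = (I**2 + (-9*6/(1 + 6))*I) + I = (I**2 + (-9*6/7)*I) + I = (I**2 + (-9*6*1/7)*I) + I = (I**2 - 54*I/7) + I = I**2 - 47*I/7)
(-22*c(7))*k(5) = -22*7*(-47 + 7*7)/7*(-6) = -22*7*(-47 + 49)/7*(-6) = -22*7*2/7*(-6) = -22*2*(-6) = -44*(-6) = 264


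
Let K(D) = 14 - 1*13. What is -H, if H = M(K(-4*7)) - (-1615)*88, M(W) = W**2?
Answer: -142121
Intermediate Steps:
K(D) = 1 (K(D) = 14 - 13 = 1)
H = 142121 (H = 1**2 - (-1615)*88 = 1 - 1*(-142120) = 1 + 142120 = 142121)
-H = -1*142121 = -142121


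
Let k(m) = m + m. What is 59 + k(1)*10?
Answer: 79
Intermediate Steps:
k(m) = 2*m
59 + k(1)*10 = 59 + (2*1)*10 = 59 + 2*10 = 59 + 20 = 79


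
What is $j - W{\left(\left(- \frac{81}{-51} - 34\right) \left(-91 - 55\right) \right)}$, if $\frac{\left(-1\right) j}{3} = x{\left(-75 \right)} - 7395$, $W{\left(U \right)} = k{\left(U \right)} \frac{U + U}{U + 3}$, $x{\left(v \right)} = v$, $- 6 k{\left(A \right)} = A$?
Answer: $\frac{98472385186}{4105347} \approx 23986.0$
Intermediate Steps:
$k{\left(A \right)} = - \frac{A}{6}$
$W{\left(U \right)} = - \frac{U^{2}}{3 \left(3 + U\right)}$ ($W{\left(U \right)} = - \frac{U}{6} \frac{U + U}{U + 3} = - \frac{U}{6} \frac{2 U}{3 + U} = - \frac{U^{2}}{3 \left(3 + U\right)}$)
$j = 22410$ ($j = - 3 \left(-75 - 7395\right) = \left(-3\right) \left(-7470\right) = 22410$)
$j - W{\left(\left(- \frac{81}{-51} - 34\right) \left(-91 - 55\right) \right)} = 22410 - - \frac{\left(\left(- \frac{81}{-51} - 34\right) \left(-91 - 55\right)\right)^{2}}{9 + 3 \left(- \frac{81}{-51} - 34\right) \left(-91 - 55\right)} = 22410 - - \frac{\left(\left(\left(-81\right) \left(- \frac{1}{51}\right) - 34\right) \left(-146\right)\right)^{2}}{9 + 3 \left(\left(-81\right) \left(- \frac{1}{51}\right) - 34\right) \left(-146\right)} = 22410 - - \frac{\left(\left(\frac{27}{17} - 34\right) \left(-146\right)\right)^{2}}{9 + 3 \left(\frac{27}{17} - 34\right) \left(-146\right)} = 22410 - - \frac{\left(\left(- \frac{551}{17}\right) \left(-146\right)\right)^{2}}{9 + 3 \left(\left(- \frac{551}{17}\right) \left(-146\right)\right)} = 22410 - - \frac{\left(\frac{80446}{17}\right)^{2}}{9 + 3 \cdot \frac{80446}{17}} = 22410 - \left(-1\right) \frac{6471558916}{289} \frac{1}{9 + \frac{241338}{17}} = 22410 - \left(-1\right) \frac{6471558916}{289} \frac{1}{\frac{241491}{17}} = 22410 - \left(-1\right) \frac{6471558916}{289} \cdot \frac{17}{241491} = 22410 - - \frac{6471558916}{4105347} = 22410 + \frac{6471558916}{4105347} = \frac{98472385186}{4105347}$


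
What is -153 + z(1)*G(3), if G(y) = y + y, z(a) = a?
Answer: -147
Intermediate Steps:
G(y) = 2*y
-153 + z(1)*G(3) = -153 + 1*(2*3) = -153 + 1*6 = -153 + 6 = -147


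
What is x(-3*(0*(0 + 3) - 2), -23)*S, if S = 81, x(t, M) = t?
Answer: 486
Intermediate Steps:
x(-3*(0*(0 + 3) - 2), -23)*S = -3*(0*(0 + 3) - 2)*81 = -3*(0*3 - 2)*81 = -3*(0 - 2)*81 = -3*(-2)*81 = 6*81 = 486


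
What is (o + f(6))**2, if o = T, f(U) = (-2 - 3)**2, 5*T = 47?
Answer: 29584/25 ≈ 1183.4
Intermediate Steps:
T = 47/5 (T = (1/5)*47 = 47/5 ≈ 9.4000)
f(U) = 25 (f(U) = (-5)**2 = 25)
o = 47/5 ≈ 9.4000
(o + f(6))**2 = (47/5 + 25)**2 = (172/5)**2 = 29584/25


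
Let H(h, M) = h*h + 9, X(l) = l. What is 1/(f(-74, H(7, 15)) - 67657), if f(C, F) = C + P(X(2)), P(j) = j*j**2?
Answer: -1/67723 ≈ -1.4766e-5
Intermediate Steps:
H(h, M) = 9 + h**2 (H(h, M) = h**2 + 9 = 9 + h**2)
P(j) = j**3
f(C, F) = 8 + C (f(C, F) = C + 2**3 = C + 8 = 8 + C)
1/(f(-74, H(7, 15)) - 67657) = 1/((8 - 74) - 67657) = 1/(-66 - 67657) = 1/(-67723) = -1/67723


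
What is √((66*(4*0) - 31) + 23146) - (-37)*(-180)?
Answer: -6660 + √23115 ≈ -6508.0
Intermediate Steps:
√((66*(4*0) - 31) + 23146) - (-37)*(-180) = √((66*0 - 31) + 23146) - 1*6660 = √((0 - 31) + 23146) - 6660 = √(-31 + 23146) - 6660 = √23115 - 6660 = -6660 + √23115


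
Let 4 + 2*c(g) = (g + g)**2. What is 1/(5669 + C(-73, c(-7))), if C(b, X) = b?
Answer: 1/5596 ≈ 0.00017870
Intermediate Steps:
c(g) = -2 + 2*g**2 (c(g) = -2 + (g + g)**2/2 = -2 + (2*g)**2/2 = -2 + (4*g**2)/2 = -2 + 2*g**2)
1/(5669 + C(-73, c(-7))) = 1/(5669 - 73) = 1/5596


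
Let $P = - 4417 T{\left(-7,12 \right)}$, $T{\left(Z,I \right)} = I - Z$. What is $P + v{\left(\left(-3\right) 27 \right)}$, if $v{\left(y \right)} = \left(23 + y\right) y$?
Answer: $-79225$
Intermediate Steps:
$v{\left(y \right)} = y \left(23 + y\right)$
$P = -83923$ ($P = - 4417 \left(12 - -7\right) = - 4417 \left(12 + 7\right) = \left(-4417\right) 19 = -83923$)
$P + v{\left(\left(-3\right) 27 \right)} = -83923 + \left(-3\right) 27 \left(23 - 81\right) = -83923 - 81 \left(23 - 81\right) = -83923 - -4698 = -83923 + 4698 = -79225$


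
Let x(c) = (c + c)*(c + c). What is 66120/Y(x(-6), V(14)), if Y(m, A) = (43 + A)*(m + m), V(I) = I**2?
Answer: 2755/2868 ≈ 0.96060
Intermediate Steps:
x(c) = 4*c**2 (x(c) = (2*c)*(2*c) = 4*c**2)
Y(m, A) = 2*m*(43 + A) (Y(m, A) = (43 + A)*(2*m) = 2*m*(43 + A))
66120/Y(x(-6), V(14)) = 66120/((2*(4*(-6)**2)*(43 + 14**2))) = 66120/((2*(4*36)*(43 + 196))) = 66120/((2*144*239)) = 66120/68832 = 66120*(1/68832) = 2755/2868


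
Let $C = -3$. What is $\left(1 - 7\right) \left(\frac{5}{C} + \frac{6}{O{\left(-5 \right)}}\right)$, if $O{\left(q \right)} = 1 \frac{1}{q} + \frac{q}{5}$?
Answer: $40$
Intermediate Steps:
$O{\left(q \right)} = \frac{1}{q} + \frac{q}{5}$ ($O{\left(q \right)} = \frac{1}{q} + q \frac{1}{5} = \frac{1}{q} + \frac{q}{5}$)
$\left(1 - 7\right) \left(\frac{5}{C} + \frac{6}{O{\left(-5 \right)}}\right) = \left(1 - 7\right) \left(\frac{5}{-3} + \frac{6}{\frac{1}{-5} + \frac{1}{5} \left(-5\right)}\right) = - 6 \left(5 \left(- \frac{1}{3}\right) + \frac{6}{- \frac{1}{5} - 1}\right) = - 6 \left(- \frac{5}{3} + \frac{6}{- \frac{6}{5}}\right) = - 6 \left(- \frac{5}{3} + 6 \left(- \frac{5}{6}\right)\right) = - 6 \left(- \frac{5}{3} - 5\right) = \left(-6\right) \left(- \frac{20}{3}\right) = 40$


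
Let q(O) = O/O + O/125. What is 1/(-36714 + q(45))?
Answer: -25/917816 ≈ -2.7239e-5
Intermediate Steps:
q(O) = 1 + O/125 (q(O) = 1 + O*(1/125) = 1 + O/125)
1/(-36714 + q(45)) = 1/(-36714 + (1 + (1/125)*45)) = 1/(-36714 + (1 + 9/25)) = 1/(-36714 + 34/25) = 1/(-917816/25) = -25/917816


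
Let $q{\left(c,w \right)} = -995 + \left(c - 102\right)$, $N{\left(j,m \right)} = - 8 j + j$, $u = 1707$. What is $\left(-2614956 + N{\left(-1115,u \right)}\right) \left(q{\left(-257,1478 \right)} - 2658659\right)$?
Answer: $6935055552963$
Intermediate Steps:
$N{\left(j,m \right)} = - 7 j$
$q{\left(c,w \right)} = -1097 + c$ ($q{\left(c,w \right)} = -995 + \left(-102 + c\right) = -1097 + c$)
$\left(-2614956 + N{\left(-1115,u \right)}\right) \left(q{\left(-257,1478 \right)} - 2658659\right) = \left(-2614956 - -7805\right) \left(\left(-1097 - 257\right) - 2658659\right) = \left(-2614956 + 7805\right) \left(-1354 - 2658659\right) = \left(-2607151\right) \left(-2660013\right) = 6935055552963$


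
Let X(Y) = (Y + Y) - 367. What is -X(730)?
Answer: -1093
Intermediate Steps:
X(Y) = -367 + 2*Y (X(Y) = 2*Y - 367 = -367 + 2*Y)
-X(730) = -(-367 + 2*730) = -(-367 + 1460) = -1*1093 = -1093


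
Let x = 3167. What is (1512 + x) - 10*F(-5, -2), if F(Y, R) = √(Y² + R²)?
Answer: 4679 - 10*√29 ≈ 4625.1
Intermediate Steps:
F(Y, R) = √(R² + Y²)
(1512 + x) - 10*F(-5, -2) = (1512 + 3167) - 10*√((-2)² + (-5)²) = 4679 - 10*√(4 + 25) = 4679 - 10*√29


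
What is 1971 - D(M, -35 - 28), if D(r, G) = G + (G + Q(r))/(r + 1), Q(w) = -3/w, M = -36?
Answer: 170705/84 ≈ 2032.2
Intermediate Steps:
D(r, G) = G + (G - 3/r)/(1 + r) (D(r, G) = G + (G - 3/r)/(r + 1) = G + (G - 3/r)/(1 + r))
1971 - D(M, -35 - 28) = 1971 - (-3 + (-35 - 28)*(-36)*(2 - 36))/((-36)*(1 - 36)) = 1971 - (-1)*(-3 - 63*(-36)*(-34))/(36*(-35)) = 1971 - (-1)*(-1)*(-3 - 77112)/(36*35) = 1971 - (-1)*(-1)*(-77115)/(36*35) = 1971 - 1*(-5141/84) = 1971 + 5141/84 = 170705/84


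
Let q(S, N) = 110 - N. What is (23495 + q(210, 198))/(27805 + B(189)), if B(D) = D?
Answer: 23407/27994 ≈ 0.83614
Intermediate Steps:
(23495 + q(210, 198))/(27805 + B(189)) = (23495 + (110 - 1*198))/(27805 + 189) = (23495 + (110 - 198))/27994 = (23495 - 88)*(1/27994) = 23407*(1/27994) = 23407/27994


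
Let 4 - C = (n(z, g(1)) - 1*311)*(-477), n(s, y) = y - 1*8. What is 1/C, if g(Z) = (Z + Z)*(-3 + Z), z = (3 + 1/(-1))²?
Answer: -1/154067 ≈ -6.4907e-6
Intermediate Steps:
z = 4 (z = (3 - 1)² = 2² = 4)
g(Z) = 2*Z*(-3 + Z) (g(Z) = (2*Z)*(-3 + Z) = 2*Z*(-3 + Z))
n(s, y) = -8 + y (n(s, y) = y - 8 = -8 + y)
C = -154067 (C = 4 - ((-8 + 2*1*(-3 + 1)) - 1*311)*(-477) = 4 - ((-8 + 2*1*(-2)) - 311)*(-477) = 4 - ((-8 - 4) - 311)*(-477) = 4 - (-12 - 311)*(-477) = 4 - (-323)*(-477) = 4 - 1*154071 = 4 - 154071 = -154067)
1/C = 1/(-154067) = -1/154067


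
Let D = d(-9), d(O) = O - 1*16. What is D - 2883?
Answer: -2908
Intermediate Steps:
d(O) = -16 + O (d(O) = O - 16 = -16 + O)
D = -25 (D = -16 - 9 = -25)
D - 2883 = -25 - 2883 = -2908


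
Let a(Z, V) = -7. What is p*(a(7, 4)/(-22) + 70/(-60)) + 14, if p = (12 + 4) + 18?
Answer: -490/33 ≈ -14.848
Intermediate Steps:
p = 34 (p = 16 + 18 = 34)
p*(a(7, 4)/(-22) + 70/(-60)) + 14 = 34*(-7/(-22) + 70/(-60)) + 14 = 34*(-7*(-1/22) + 70*(-1/60)) + 14 = 34*(7/22 - 7/6) + 14 = 34*(-28/33) + 14 = -952/33 + 14 = -490/33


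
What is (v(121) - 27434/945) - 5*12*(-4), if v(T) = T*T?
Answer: 14035111/945 ≈ 14852.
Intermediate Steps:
v(T) = T**2
(v(121) - 27434/945) - 5*12*(-4) = (121**2 - 27434/945) - 5*12*(-4) = (14641 - 27434*1/945) - 60*(-4) = (14641 - 27434/945) + 240 = 13808311/945 + 240 = 14035111/945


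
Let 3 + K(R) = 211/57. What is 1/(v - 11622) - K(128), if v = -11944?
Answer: -942697/1343262 ≈ -0.70180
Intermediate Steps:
K(R) = 40/57 (K(R) = -3 + 211/57 = 40/57)
1/(v - 11622) - K(128) = 1/(-11944 - 11622) - 1*40/57 = 1/(-23566) - 40/57 = -1/23566 - 40/57 = -942697/1343262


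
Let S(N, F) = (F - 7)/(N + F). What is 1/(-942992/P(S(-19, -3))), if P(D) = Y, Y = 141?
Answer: -141/942992 ≈ -0.00014952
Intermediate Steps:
S(N, F) = (-7 + F)/(F + N)
P(D) = 141
1/(-942992/P(S(-19, -3))) = 1/(-942992/141) = -141/942992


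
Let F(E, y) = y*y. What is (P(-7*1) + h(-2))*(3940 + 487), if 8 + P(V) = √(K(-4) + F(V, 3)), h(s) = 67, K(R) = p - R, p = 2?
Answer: 261193 + 4427*√15 ≈ 2.7834e+5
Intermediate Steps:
F(E, y) = y²
K(R) = 2 - R
P(V) = -8 + √15 (P(V) = -8 + √((2 - 1*(-4)) + 3²) = -8 + √((2 + 4) + 9) = -8 + √(6 + 9) = -8 + √15)
(P(-7*1) + h(-2))*(3940 + 487) = ((-8 + √15) + 67)*(3940 + 487) = (59 + √15)*4427 = 261193 + 4427*√15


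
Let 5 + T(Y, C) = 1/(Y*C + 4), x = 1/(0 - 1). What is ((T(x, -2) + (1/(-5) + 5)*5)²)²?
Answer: 174900625/1296 ≈ 1.3495e+5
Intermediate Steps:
x = -1 (x = 1/(-1) = -1)
T(Y, C) = -5 + 1/(4 + C*Y) (T(Y, C) = -5 + 1/(Y*C + 4) = -5 + 1/(C*Y + 4) = -5 + 1/(4 + C*Y))
((T(x, -2) + (1/(-5) + 5)*5)²)² = (((-19 - 5*(-2)*(-1))/(4 - 2*(-1)) + (1/(-5) + 5)*5)²)² = (((-19 - 10)/(4 + 2) + (-⅕ + 5)*5)²)² = ((-29/6 + (24/5)*5)²)² = (((⅙)*(-29) + 24)²)² = ((-29/6 + 24)²)² = ((115/6)²)² = (13225/36)² = 174900625/1296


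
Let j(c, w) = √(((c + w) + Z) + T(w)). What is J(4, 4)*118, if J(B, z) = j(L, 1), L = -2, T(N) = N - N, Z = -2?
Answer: 118*I*√3 ≈ 204.38*I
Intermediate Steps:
T(N) = 0
j(c, w) = √(-2 + c + w) (j(c, w) = √(((c + w) - 2) + 0) = √((-2 + c + w) + 0) = √(-2 + c + w))
J(B, z) = I*√3 (J(B, z) = √(-2 - 2 + 1) = √(-3) = I*√3)
J(4, 4)*118 = (I*√3)*118 = 118*I*√3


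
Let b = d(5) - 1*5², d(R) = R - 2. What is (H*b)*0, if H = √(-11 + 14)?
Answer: 0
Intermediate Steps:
d(R) = -2 + R
b = -22 (b = (-2 + 5) - 1*5² = 3 - 1*25 = 3 - 25 = -22)
H = √3 ≈ 1.7320
(H*b)*0 = (√3*(-22))*0 = -22*√3*0 = 0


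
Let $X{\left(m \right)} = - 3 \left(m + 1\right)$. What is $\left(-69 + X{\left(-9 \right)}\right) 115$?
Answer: $-5175$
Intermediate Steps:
$X{\left(m \right)} = -3 - 3 m$ ($X{\left(m \right)} = - 3 \left(1 + m\right) = -3 - 3 m$)
$\left(-69 + X{\left(-9 \right)}\right) 115 = \left(-69 - -24\right) 115 = \left(-69 + \left(-3 + 27\right)\right) 115 = \left(-69 + 24\right) 115 = \left(-45\right) 115 = -5175$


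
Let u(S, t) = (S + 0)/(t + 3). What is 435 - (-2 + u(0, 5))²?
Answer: 431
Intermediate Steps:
u(S, t) = S/(3 + t)
435 - (-2 + u(0, 5))² = 435 - (-2 + 0/(3 + 5))² = 435 - (-2 + 0/8)² = 435 - (-2 + 0*(⅛))² = 435 - (-2 + 0)² = 435 - 1*(-2)² = 435 - 1*4 = 435 - 4 = 431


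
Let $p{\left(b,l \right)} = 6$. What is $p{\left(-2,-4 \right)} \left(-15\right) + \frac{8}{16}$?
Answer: $- \frac{179}{2} \approx -89.5$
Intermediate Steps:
$p{\left(-2,-4 \right)} \left(-15\right) + \frac{8}{16} = 6 \left(-15\right) + \frac{8}{16} = -90 + 8 \cdot \frac{1}{16} = -90 + \frac{1}{2} = - \frac{179}{2}$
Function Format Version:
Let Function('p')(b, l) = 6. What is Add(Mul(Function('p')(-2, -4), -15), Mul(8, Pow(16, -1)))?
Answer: Rational(-179, 2) ≈ -89.500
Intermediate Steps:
Add(Mul(Function('p')(-2, -4), -15), Mul(8, Pow(16, -1))) = Add(Mul(6, -15), Mul(8, Pow(16, -1))) = Add(-90, Mul(8, Rational(1, 16))) = Add(-90, Rational(1, 2)) = Rational(-179, 2)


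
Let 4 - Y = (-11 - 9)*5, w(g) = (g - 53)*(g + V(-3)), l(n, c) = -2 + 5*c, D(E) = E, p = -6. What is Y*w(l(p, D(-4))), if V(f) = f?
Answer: 195000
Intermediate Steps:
w(g) = (-53 + g)*(-3 + g) (w(g) = (g - 53)*(g - 3) = (-53 + g)*(-3 + g))
Y = 104 (Y = 4 - (-11 - 9)*5 = 4 - (-20)*5 = 4 - 1*(-100) = 4 + 100 = 104)
Y*w(l(p, D(-4))) = 104*(159 + (-2 + 5*(-4))**2 - 56*(-2 + 5*(-4))) = 104*(159 + (-2 - 20)**2 - 56*(-2 - 20)) = 104*(159 + (-22)**2 - 56*(-22)) = 104*(159 + 484 + 1232) = 104*1875 = 195000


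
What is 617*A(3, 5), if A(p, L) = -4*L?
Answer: -12340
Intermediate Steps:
617*A(3, 5) = 617*(-4*5) = 617*(-20) = -12340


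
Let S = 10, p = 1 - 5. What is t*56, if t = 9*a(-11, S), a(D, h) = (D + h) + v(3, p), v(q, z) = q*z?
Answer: -6552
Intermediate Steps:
p = -4
a(D, h) = -12 + D + h (a(D, h) = (D + h) + 3*(-4) = (D + h) - 12 = -12 + D + h)
t = -117 (t = 9*(-12 - 11 + 10) = 9*(-13) = -117)
t*56 = -117*56 = -6552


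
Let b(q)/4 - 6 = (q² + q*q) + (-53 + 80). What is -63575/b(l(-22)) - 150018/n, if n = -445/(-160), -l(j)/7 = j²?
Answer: -440829622064959/8172735076 ≈ -53939.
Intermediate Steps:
l(j) = -7*j²
b(q) = 132 + 8*q² (b(q) = 24 + 4*((q² + q*q) + (-53 + 80)) = 24 + 4*((q² + q²) + 27) = 24 + 4*(2*q² + 27) = 24 + 4*(27 + 2*q²) = 24 + (108 + 8*q²) = 132 + 8*q²)
n = 89/32 (n = -1/160*(-445) = 89/32 ≈ 2.7813)
-63575/b(l(-22)) - 150018/n = -63575/(132 + 8*(-7*(-22)²)²) - 150018/89/32 = -63575/(132 + 8*(-7*484)²) - 150018*32/89 = -63575/(132 + 8*(-3388)²) - 4800576/89 = -63575/(132 + 8*11478544) - 4800576/89 = -63575/(132 + 91828352) - 4800576/89 = -63575/91828484 - 4800576/89 = -440829622064959/8172735076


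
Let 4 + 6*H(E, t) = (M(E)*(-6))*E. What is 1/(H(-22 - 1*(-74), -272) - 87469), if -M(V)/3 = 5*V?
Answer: -3/140729 ≈ -2.1318e-5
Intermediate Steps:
M(V) = -15*V
H(E, t) = -⅔ + 15*E² (H(E, t) = -⅔ + ((-15*E*(-6))*E)/6 = -⅔ + ((90*E)*E)/6 = -⅔ + (90*E²)/6 = -⅔ + 15*E²)
1/(H(-22 - 1*(-74), -272) - 87469) = 1/((-⅔ + 15*(-22 - 1*(-74))²) - 87469) = 1/((-⅔ + 15*(-22 + 74)²) - 87469) = 1/((-⅔ + 15*52²) - 87469) = 1/((-⅔ + 15*2704) - 87469) = 1/((-⅔ + 40560) - 87469) = 1/(121678/3 - 87469) = 1/(-140729/3) = -3/140729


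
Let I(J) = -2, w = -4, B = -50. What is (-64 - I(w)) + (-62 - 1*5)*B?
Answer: 3288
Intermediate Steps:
(-64 - I(w)) + (-62 - 1*5)*B = (-64 - 1*(-2)) + (-62 - 1*5)*(-50) = (-64 + 2) + (-62 - 5)*(-50) = -62 - 67*(-50) = -62 + 3350 = 3288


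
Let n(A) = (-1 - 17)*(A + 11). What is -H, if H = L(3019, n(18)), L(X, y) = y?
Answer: 522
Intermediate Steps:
n(A) = -198 - 18*A (n(A) = -18*(11 + A) = -198 - 18*A)
H = -522 (H = -198 - 18*18 = -198 - 324 = -522)
-H = -1*(-522) = 522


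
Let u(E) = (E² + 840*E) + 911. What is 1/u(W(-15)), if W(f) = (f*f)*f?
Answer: 1/8556536 ≈ 1.1687e-7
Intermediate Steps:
W(f) = f³ (W(f) = f²*f = f³)
u(E) = 911 + E² + 840*E
1/u(W(-15)) = 1/(911 + ((-15)³)² + 840*(-15)³) = 1/(911 + (-3375)² + 840*(-3375)) = 1/(911 + 11390625 - 2835000) = 1/8556536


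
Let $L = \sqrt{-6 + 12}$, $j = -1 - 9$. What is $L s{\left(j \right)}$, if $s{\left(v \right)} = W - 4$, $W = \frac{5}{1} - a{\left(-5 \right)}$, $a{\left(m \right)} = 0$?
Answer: $\sqrt{6} \approx 2.4495$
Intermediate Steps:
$j = -10$
$W = 5$ ($W = \frac{5}{1} - 0 = 5 \cdot 1 + 0 = 5 + 0 = 5$)
$L = \sqrt{6} \approx 2.4495$
$s{\left(v \right)} = 1$ ($s{\left(v \right)} = 5 - 4 = 1$)
$L s{\left(j \right)} = \sqrt{6} \cdot 1 = \sqrt{6}$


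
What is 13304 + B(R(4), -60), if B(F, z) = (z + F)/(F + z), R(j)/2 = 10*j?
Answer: 13305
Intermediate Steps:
R(j) = 20*j (R(j) = 2*(10*j) = 20*j)
B(F, z) = 1 (B(F, z) = (F + z)/(F + z) = 1)
13304 + B(R(4), -60) = 13304 + 1 = 13305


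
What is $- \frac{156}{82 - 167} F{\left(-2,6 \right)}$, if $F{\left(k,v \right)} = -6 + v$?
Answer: $0$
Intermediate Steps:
$- \frac{156}{82 - 167} F{\left(-2,6 \right)} = - \frac{156}{82 - 167} \left(-6 + 6\right) = - \frac{156}{-85} \cdot 0 = \left(-156\right) \left(- \frac{1}{85}\right) 0 = \frac{156}{85} \cdot 0 = 0$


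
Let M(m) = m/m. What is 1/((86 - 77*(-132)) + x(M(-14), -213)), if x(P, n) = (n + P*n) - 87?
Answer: 1/9737 ≈ 0.00010270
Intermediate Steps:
M(m) = 1
x(P, n) = -87 + n + P*n
1/((86 - 77*(-132)) + x(M(-14), -213)) = 1/((86 - 77*(-132)) + (-87 - 213 + 1*(-213))) = 1/((86 + 10164) + (-87 - 213 - 213)) = 1/(10250 - 513) = 1/9737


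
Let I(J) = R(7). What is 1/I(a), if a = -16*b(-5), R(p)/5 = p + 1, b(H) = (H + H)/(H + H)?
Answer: 1/40 ≈ 0.025000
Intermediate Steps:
b(H) = 1 (b(H) = (2*H)/((2*H)) = (2*H)*(1/(2*H)) = 1)
R(p) = 5 + 5*p (R(p) = 5*(p + 1) = 5*(1 + p) = 5 + 5*p)
a = -16 (a = -16*1 = -16)
I(J) = 40 (I(J) = 5 + 5*7 = 5 + 35 = 40)
1/I(a) = 1/40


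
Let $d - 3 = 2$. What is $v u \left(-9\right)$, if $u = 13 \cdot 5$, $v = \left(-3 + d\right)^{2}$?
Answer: $-2340$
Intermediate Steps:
$d = 5$ ($d = 3 + 2 = 5$)
$v = 4$ ($v = \left(-3 + 5\right)^{2} = 2^{2} = 4$)
$u = 65$
$v u \left(-9\right) = 4 \cdot 65 \left(-9\right) = 260 \left(-9\right) = -2340$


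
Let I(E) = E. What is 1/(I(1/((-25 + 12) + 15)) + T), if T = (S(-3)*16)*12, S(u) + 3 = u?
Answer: -2/2303 ≈ -0.00086843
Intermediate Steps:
S(u) = -3 + u
T = -1152 (T = ((-3 - 3)*16)*12 = -6*16*12 = -96*12 = -1152)
1/(I(1/((-25 + 12) + 15)) + T) = 1/(1/((-25 + 12) + 15) - 1152) = 1/(1/(-13 + 15) - 1152) = 1/(1/2 - 1152) = 1/(-2303/2) = -2/2303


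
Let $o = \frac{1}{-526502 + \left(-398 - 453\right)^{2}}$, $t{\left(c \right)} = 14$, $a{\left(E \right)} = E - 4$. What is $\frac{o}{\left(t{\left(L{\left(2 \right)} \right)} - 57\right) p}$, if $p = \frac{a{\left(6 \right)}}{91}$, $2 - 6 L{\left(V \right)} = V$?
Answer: $- \frac{91}{17002114} \approx -5.3523 \cdot 10^{-6}$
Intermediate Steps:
$a{\left(E \right)} = -4 + E$
$L{\left(V \right)} = \frac{1}{3} - \frac{V}{6}$
$p = \frac{2}{91}$ ($p = \frac{-4 + 6}{91} = 2 \cdot \frac{1}{91} = \frac{2}{91} \approx 0.021978$)
$o = \frac{1}{197699}$ ($o = \frac{1}{-526502 + \left(-851\right)^{2}} = \frac{1}{-526502 + 724201} = \frac{1}{197699} \approx 5.0582 \cdot 10^{-6}$)
$\frac{o}{\left(t{\left(L{\left(2 \right)} \right)} - 57\right) p} = \frac{1}{197699 \left(14 - 57\right) \frac{2}{91}} = \frac{1}{197699 \left(\left(-43\right) \frac{2}{91}\right)} = \frac{1}{197699 \left(- \frac{86}{91}\right)} = \frac{1}{197699} \left(- \frac{91}{86}\right) = - \frac{91}{17002114}$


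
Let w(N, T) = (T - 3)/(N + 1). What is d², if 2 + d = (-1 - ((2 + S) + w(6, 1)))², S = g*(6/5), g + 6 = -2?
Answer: 3094808161/1500625 ≈ 2062.3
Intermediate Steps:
w(N, T) = (-3 + T)/(1 + N)
g = -8 (g = -6 - 2 = -8)
S = -48/5 ≈ -9.6000
d = 55631/1225 (d = -2 + (-1 - ((2 - 48/5) + (-3 + 1)/(1 + 6)))² = -2 + (-1 - (-38/5 - 2/7))² = -2 + (-1 - 1*(-276/35))² = -2 + (-1 + 276/35)² = -2 + (241/35)² = -2 + 58081/1225 = 55631/1225 ≈ 45.413)
d² = (55631/1225)² = 3094808161/1500625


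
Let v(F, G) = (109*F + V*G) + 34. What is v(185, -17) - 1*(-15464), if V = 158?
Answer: 32977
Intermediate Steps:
v(F, G) = 34 + 109*F + 158*G (v(F, G) = (109*F + 158*G) + 34 = 34 + 109*F + 158*G)
v(185, -17) - 1*(-15464) = (34 + 109*185 + 158*(-17)) - 1*(-15464) = (34 + 20165 - 2686) + 15464 = 17513 + 15464 = 32977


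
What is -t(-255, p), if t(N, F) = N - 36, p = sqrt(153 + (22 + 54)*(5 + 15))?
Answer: 291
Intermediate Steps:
p = sqrt(1673) (p = sqrt(153 + 76*20) = sqrt(153 + 1520) = sqrt(1673) ≈ 40.902)
t(N, F) = -36 + N
-t(-255, p) = -(-36 - 255) = -1*(-291) = 291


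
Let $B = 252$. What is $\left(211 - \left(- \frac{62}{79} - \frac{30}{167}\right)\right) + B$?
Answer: $\frac{6121083}{13193} \approx 463.96$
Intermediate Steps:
$\left(211 - \left(- \frac{62}{79} - \frac{30}{167}\right)\right) + B = \left(211 - \left(- \frac{62}{79} - \frac{30}{167}\right)\right) + 252 = \left(211 - - \frac{12724}{13193}\right) + 252 = \left(211 + \left(\frac{30}{167} + \frac{62}{79}\right)\right) + 252 = \left(211 + \frac{12724}{13193}\right) + 252 = \frac{2796447}{13193} + 252 = \frac{6121083}{13193}$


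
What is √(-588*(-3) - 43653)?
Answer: I*√41889 ≈ 204.67*I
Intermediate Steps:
√(-588*(-3) - 43653) = √(1764 - 43653) = √(-41889) = I*√41889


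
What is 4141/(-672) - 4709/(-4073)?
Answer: -13701845/2737056 ≈ -5.0061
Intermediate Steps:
4141/(-672) - 4709/(-4073) = 4141*(-1/672) - 4709*(-1/4073) = -4141/672 + 4709/4073 = -13701845/2737056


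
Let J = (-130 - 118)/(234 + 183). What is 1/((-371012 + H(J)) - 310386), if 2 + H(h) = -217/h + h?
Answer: -3336/2271935161 ≈ -1.4684e-6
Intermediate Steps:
J = -248/417 ≈ -0.59472
H(h) = -2 + h - 217/h (H(h) = -2 + (-217/h + h) = -2 + (h - 217/h) = -2 + h - 217/h)
1/((-371012 + H(J)) - 310386) = 1/((-371012 + (-2 - 248/417 - 217/(-248/417))) - 310386) = 1/((-371012 + (-2 - 248/417 - 217*(-417/248))) - 310386) = 1/((-371012 + (-2 - 248/417 + 2919/8)) - 310386) = 1/((-371012 + 1208567/3336) - 310386) = 1/(-1236487465/3336 - 310386) = 1/(-2271935161/3336) = -3336/2271935161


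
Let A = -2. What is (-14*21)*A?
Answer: 588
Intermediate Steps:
(-14*21)*A = -14*21*(-2) = -294*(-2) = 588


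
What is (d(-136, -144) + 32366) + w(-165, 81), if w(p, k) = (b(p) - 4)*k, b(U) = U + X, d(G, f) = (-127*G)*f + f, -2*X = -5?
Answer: -4936865/2 ≈ -2.4684e+6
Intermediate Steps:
X = 5/2 (X = -½*(-5) = 5/2 ≈ 2.5000)
d(G, f) = f - 127*G*f (d(G, f) = -127*G*f + f = f - 127*G*f)
b(U) = 5/2 + U (b(U) = U + 5/2 = 5/2 + U)
w(p, k) = k*(-3/2 + p) (w(p, k) = ((5/2 + p) - 4)*k = (-3/2 + p)*k = k*(-3/2 + p))
(d(-136, -144) + 32366) + w(-165, 81) = (-144*(1 - 127*(-136)) + 32366) + (½)*81*(-3 + 2*(-165)) = (-144*(1 + 17272) + 32366) + (½)*81*(-3 - 330) = (-144*17273 + 32366) + (½)*81*(-333) = (-2487312 + 32366) - 26973/2 = -2454946 - 26973/2 = -4936865/2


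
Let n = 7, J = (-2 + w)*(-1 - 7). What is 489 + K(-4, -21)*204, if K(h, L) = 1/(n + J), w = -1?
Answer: 15363/31 ≈ 495.58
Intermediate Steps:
J = 24 (J = (-2 - 1)*(-1 - 7) = -3*(-8) = 24)
K(h, L) = 1/31 (K(h, L) = 1/(7 + 24) = 1/31)
489 + K(-4, -21)*204 = 489 + (1/31)*204 = 489 + 204/31 = 15363/31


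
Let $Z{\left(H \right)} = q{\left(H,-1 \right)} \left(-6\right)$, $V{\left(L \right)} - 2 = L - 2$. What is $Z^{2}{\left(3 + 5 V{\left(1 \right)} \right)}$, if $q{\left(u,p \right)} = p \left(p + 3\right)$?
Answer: $144$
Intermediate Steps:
$V{\left(L \right)} = L$ ($V{\left(L \right)} = 2 + \left(L - 2\right) = 2 + \left(-2 + L\right) = L$)
$q{\left(u,p \right)} = p \left(3 + p\right)$
$Z{\left(H \right)} = 12$ ($Z{\left(H \right)} = - (3 - 1) \left(-6\right) = \left(-1\right) 2 \left(-6\right) = \left(-2\right) \left(-6\right) = 12$)
$Z^{2}{\left(3 + 5 V{\left(1 \right)} \right)} = 12^{2} = 144$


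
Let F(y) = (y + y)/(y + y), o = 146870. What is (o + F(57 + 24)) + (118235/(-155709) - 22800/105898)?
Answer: 1210889875095896/8244635841 ≈ 1.4687e+5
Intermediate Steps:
F(y) = 1 (F(y) = (2*y)/((2*y)) = (2*y)*(1/(2*y)) = 1)
(o + F(57 + 24)) + (118235/(-155709) - 22800/105898) = (146870 + 1) + (118235/(-155709) - 22800/105898) = 146871 + (118235*(-1/155709) - 22800*1/105898) = 146871 + (-118235/155709 - 11400/52949) = 146871 - 8035507615/8244635841 = 1210889875095896/8244635841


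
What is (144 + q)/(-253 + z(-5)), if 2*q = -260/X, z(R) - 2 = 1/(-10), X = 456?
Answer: -5285/9234 ≈ -0.57234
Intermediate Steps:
z(R) = 19/10 (z(R) = 2 + 1/(-10) = 2 - ⅒ = 19/10)
q = -65/228 (q = (-260/456)/2 = (-1*65/114)/2 = (½)*(-65/114) = -65/228 ≈ -0.28509)
(144 + q)/(-253 + z(-5)) = (144 - 65/228)/(-253 + 19/10) = 32767/(228*(-2511/10)) = (32767/228)*(-10/2511) = -5285/9234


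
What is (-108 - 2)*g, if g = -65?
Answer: 7150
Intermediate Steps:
(-108 - 2)*g = (-108 - 2)*(-65) = -110*(-65) = 7150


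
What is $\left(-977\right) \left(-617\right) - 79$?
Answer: $602730$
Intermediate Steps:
$\left(-977\right) \left(-617\right) - 79 = 602809 - 79 = 602730$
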